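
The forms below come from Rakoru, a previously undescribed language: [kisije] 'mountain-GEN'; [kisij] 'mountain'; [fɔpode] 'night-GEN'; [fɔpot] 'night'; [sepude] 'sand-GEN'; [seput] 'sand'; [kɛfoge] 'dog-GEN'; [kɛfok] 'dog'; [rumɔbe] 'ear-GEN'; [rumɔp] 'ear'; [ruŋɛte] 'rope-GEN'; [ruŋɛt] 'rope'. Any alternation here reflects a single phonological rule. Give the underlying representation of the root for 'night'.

In [fɔpode] and [fɔpot] the final segment of 'night' alternates: [d] ~ [t].
The stem 'rope' ([ruŋɛte], [ruŋɛt]) shows [t] unchanged in both environments, so [t] cannot be basic with [d] derived before the GEN suffix.
Therefore /d/ is basic and [t] is derived by word-final obstruent devoicing (voiced obstruents become voiceless word-finally).

/fɔpod/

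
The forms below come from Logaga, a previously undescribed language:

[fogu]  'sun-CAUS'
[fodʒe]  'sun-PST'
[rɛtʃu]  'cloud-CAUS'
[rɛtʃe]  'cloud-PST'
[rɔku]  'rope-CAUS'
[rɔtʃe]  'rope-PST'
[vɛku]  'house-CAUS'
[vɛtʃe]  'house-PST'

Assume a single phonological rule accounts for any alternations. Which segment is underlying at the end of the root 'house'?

'house' shows [k] ~ [tʃ] at the end of the stem ([vɛku] vs [vɛtʃe]).
But 'cloud' keeps [tʃ] in both environments ([rɛtʃu], [rɛtʃe]), so there is no rule changing /tʃ/ to [k] before the CAUS suffix.
Therefore /k/ is basic and [tʃ] is derived by palatalization before a front vowel (/k/ and /g/ become palato-alveolar [tʃ] and [dʒ] before a front vowel).

/k/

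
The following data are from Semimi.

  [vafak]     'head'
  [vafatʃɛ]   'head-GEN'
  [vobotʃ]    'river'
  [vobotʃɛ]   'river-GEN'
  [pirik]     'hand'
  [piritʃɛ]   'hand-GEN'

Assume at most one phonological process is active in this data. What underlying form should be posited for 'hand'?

/pirik/

The root 'hand' surfaces as [pirik] and [piritʃɛ], with a stem-final [k] ~ [tʃ] alternation.
The stem 'river' ([vobotʃ], [vobotʃɛ]) shows [tʃ] unchanged in both environments, so [tʃ] cannot be basic with [k] derived in isolation.
Therefore /k/ is basic and [tʃ] is derived by palatalization before a front vowel (/k/ becomes palato-alveolar [tʃ] before a front vowel).
So 'hand' = /pirik/.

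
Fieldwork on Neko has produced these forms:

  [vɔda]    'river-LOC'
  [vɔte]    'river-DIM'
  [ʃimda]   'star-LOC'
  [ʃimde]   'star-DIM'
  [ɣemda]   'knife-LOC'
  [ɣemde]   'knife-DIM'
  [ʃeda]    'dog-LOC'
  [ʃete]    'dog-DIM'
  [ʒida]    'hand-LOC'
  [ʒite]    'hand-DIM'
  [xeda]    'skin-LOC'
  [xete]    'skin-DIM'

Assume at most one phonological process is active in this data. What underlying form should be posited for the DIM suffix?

The DIM morpheme has two allomorphs, [-de] and [-te].
By contrast the LOC suffix keeps its initial [d] throughout — that segment must be underlying.
The DIM suffix is therefore /-te/ underlyingly, with post-nasal voicing: voiceless stops become voiced after a nasal.

/-te/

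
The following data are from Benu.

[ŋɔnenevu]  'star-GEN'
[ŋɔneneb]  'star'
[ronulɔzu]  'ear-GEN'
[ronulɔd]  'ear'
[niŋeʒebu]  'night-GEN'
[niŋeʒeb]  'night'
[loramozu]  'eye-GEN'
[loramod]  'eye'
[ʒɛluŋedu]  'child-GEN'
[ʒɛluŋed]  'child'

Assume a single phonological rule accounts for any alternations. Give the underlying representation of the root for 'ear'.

/ronulɔz/

The stem for 'ear' ends in [z] in [ronulɔzu] but [d] in [ronulɔd].
If /d/ were underlying and a rule turned it into [z] before the GEN suffix, 'child' would also alternate; but it has [d] in both [ʒɛluŋedu] and [ʒɛluŋed].
Therefore /z/ is basic and [d] is derived by word-final hardening (voiced fricatives become stops word-finally).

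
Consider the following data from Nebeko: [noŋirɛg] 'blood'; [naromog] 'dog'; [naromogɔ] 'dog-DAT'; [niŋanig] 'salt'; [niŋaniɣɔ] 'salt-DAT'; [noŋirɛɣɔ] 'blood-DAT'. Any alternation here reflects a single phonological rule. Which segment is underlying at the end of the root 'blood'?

'blood' shows [g] ~ [ɣ] at the end of the stem ([noŋirɛg] vs [noŋirɛɣɔ]).
If /g/ were underlying and a rule turned it into [ɣ] before the DAT suffix, 'dog' would also alternate; but it has [g] in both [naromog] and [naromogɔ].
So /ɣ/ is underlying, and a rule of word-final hardening — voiced fricatives become stops word-finally — gives [g].

/ɣ/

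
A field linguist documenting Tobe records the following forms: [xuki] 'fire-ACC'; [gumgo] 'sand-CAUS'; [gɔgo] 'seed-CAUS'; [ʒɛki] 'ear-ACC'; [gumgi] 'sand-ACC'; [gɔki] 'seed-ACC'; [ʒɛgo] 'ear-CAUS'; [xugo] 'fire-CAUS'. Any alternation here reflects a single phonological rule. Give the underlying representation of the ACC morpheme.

The ACC morpheme has two allomorphs, [-gi] and [-ki].
By contrast the CAUS suffix keeps its initial [g] throughout — that segment must be underlying.
The ACC suffix is therefore /-ki/ underlyingly, with post-nasal voicing: voiceless stops become voiced after a nasal.

/-ki/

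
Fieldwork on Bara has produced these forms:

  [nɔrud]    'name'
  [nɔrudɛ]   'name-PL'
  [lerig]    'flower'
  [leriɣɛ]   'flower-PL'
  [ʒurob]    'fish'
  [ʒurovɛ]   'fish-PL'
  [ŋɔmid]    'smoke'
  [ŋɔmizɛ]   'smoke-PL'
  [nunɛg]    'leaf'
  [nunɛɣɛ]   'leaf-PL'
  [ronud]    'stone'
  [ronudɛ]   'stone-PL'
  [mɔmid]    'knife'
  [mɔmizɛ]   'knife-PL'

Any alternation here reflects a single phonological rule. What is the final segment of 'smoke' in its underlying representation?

In [ŋɔmid] and [ŋɔmizɛ] the final segment of 'smoke' alternates: [d] ~ [z].
The stem 'name' ([nɔrud], [nɔrudɛ]) shows [d] unchanged in both environments, so [d] cannot be basic with [z] derived before the PL suffix.
The underlying segment must be /z/; voiced fricatives become stops word-finally, yielding [d] there.

/z/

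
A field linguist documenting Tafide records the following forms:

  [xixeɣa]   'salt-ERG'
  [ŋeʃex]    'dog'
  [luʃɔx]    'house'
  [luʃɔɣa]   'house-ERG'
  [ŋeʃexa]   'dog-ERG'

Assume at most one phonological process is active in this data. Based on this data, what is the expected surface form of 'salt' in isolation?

'house' shows [x] ~ [ɣ] at the end of the stem ([luʃɔx] vs [luʃɔɣa]).
But 'dog' keeps [x] in both environments ([ŋeʃex], [ŋeʃexa]), so there is no rule changing /x/ to [ɣ] before the ERG suffix.
The alternation reflects word-final obstruent devoicing: voiced obstruents become voiceless word-finally. /ɣ/ is underlying.
From [xixeɣa] the stem 'salt' is /xixeɣ/; word-finally this yields [xixex].

[xixex]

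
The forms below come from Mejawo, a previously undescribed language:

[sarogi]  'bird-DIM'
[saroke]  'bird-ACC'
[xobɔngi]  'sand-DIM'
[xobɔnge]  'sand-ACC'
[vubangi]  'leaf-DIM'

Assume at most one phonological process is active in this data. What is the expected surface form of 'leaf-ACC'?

The ACC morpheme has two allomorphs, [-ge] and [-ke].
By contrast the DIM suffix keeps its initial [g] throughout — that segment must be underlying.
The ACC suffix is therefore /-ke/ underlyingly, with post-nasal voicing: voiceless stops become voiced after a nasal.
After 'leaf', which ends in a nasal, the suffix surfaces as [-ge], giving [vubange].

[vubange]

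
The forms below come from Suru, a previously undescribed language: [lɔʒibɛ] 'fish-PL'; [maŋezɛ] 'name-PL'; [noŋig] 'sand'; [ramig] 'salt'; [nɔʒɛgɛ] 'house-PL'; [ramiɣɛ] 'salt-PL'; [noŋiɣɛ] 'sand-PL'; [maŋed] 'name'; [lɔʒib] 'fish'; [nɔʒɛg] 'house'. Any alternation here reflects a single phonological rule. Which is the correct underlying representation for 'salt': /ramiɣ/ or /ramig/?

/ramiɣ/

The root 'salt' surfaces as [ramig] and [ramiɣɛ], with a stem-final [g] ~ [ɣ] alternation.
Compare 'house', with invariant [g] in [nɔʒɛg] and [nɔʒɛgɛ]: an analysis with underlying /g/ and a rule producing [ɣ] before the PL suffix would wrongly predict alternation here too.
So /ɣ/ is underlying, and a rule of word-final hardening — voiced fricatives become stops word-finally — gives [g].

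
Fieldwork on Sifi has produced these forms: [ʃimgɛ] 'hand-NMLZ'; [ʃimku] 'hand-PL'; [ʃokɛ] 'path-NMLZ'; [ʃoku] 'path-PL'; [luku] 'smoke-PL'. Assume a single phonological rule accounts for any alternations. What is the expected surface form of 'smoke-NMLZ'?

The NMLZ suffix surfaces as [-gɛ] and [-kɛ], depending on the final segment of the stem.
By contrast the PL suffix keeps its initial [k] throughout — that segment must be underlying.
The NMLZ suffix is therefore /-gɛ/ underlyingly, with post-vocalic devoicing: voiced stops become voiceless after a vowel.
After 'smoke', which ends in a vowel, the suffix surfaces as [-kɛ], giving [lukɛ].

[lukɛ]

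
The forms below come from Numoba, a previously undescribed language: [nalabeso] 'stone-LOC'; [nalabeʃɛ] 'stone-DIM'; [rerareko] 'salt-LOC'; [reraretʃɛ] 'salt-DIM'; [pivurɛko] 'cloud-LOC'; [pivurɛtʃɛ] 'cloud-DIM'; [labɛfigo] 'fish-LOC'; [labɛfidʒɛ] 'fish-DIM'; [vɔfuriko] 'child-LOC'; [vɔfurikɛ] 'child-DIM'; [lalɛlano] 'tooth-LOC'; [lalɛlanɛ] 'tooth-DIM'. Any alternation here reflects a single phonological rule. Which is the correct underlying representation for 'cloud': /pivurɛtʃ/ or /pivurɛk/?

/pivurɛtʃ/

'cloud' shows [k] ~ [tʃ] at the end of the stem ([pivurɛko] vs [pivurɛtʃɛ]).
If /k/ were underlying and a rule turned it into [tʃ] before the DIM suffix, 'child' would also alternate; but it has [k] in both [vɔfuriko] and [vɔfurikɛ].
The alternation reflects depalatalization: palato-alveolar /tʃ/, /dʒ/ and /ʃ/ become [k], [g] and [s] when no front vowel follows. /tʃ/ is underlying.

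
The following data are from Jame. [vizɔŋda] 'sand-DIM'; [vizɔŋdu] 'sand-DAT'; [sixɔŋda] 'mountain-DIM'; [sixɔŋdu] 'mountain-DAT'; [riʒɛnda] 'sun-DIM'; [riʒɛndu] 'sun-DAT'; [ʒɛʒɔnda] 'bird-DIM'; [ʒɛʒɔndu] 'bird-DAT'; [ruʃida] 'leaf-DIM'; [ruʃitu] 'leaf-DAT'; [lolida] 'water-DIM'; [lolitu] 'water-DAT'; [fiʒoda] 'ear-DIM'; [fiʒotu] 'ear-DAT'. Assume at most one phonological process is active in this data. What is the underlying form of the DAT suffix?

/-tu/

The DAT suffix surfaces as [-du] and [-tu], depending on the final segment of the stem.
By contrast the DIM suffix keeps its initial [d] throughout — that segment must be underlying.
The DAT suffix is therefore /-tu/ underlyingly, with post-nasal voicing: voiceless stops become voiced after a nasal.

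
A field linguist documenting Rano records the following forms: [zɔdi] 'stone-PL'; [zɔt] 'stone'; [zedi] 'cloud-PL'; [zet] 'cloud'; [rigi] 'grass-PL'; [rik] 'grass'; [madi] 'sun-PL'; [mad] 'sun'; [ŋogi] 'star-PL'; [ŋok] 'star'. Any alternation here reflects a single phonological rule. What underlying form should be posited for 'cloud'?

/zet/

'cloud' shows [d] ~ [t] at the end of the stem ([zedi] vs [zet]).
Compare 'sun', with invariant [d] in [madi] and [mad]: an analysis with underlying /d/ and a rule producing [t] in isolation would wrongly predict alternation here too.
The underlying segment must be /t/; voiceless stops become voiced between vowels, yielding [d] there.
The underlying form of 'cloud' is therefore /zet/.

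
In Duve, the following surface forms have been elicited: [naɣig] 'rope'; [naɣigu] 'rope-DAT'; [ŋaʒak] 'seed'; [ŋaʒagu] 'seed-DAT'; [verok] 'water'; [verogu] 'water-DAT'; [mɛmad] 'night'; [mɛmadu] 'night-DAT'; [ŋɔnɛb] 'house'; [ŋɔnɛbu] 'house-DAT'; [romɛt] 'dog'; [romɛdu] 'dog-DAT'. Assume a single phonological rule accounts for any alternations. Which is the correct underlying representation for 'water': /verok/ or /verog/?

'water' shows [k] ~ [g] at the end of the stem ([verok] vs [verogu]).
If /g/ were underlying and a rule turned it into [k] in isolation, 'rope' would also alternate; but it has [g] in both [naɣig] and [naɣigu].
The underlying segment must be /k/; voiceless stops become voiced between vowels, yielding [g] there.

/verok/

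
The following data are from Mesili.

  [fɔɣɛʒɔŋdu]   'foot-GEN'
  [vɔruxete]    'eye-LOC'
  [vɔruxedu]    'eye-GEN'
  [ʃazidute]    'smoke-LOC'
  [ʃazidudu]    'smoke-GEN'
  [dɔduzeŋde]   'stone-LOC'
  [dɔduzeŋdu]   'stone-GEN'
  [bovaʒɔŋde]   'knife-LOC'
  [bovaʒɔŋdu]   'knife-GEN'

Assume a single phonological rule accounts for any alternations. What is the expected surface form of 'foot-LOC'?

The LOC morpheme has two allomorphs, [-de] and [-te].
By contrast the GEN suffix keeps its initial [d] throughout — that segment must be underlying.
So the underlying form is /-te/, and voiceless stops become voiced after a nasal.
After 'foot', which ends in a nasal, the suffix surfaces as [-de], giving [fɔɣɛʒɔŋde].

[fɔɣɛʒɔŋde]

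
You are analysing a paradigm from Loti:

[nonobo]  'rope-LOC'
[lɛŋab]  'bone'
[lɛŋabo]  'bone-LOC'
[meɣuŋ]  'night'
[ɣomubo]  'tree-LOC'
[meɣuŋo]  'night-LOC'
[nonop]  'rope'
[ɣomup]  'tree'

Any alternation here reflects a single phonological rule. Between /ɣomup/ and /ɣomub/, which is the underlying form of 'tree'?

/ɣomup/

'tree' shows [b] ~ [p] at the end of the stem ([ɣomubo] vs [ɣomup]).
The stem 'bone' ([lɛŋabo], [lɛŋab]) shows [b] unchanged in both environments, so [b] cannot be basic with [p] derived in isolation.
The alternation reflects intervocalic voicing: voiceless stops become voiced between vowels. /p/ is underlying.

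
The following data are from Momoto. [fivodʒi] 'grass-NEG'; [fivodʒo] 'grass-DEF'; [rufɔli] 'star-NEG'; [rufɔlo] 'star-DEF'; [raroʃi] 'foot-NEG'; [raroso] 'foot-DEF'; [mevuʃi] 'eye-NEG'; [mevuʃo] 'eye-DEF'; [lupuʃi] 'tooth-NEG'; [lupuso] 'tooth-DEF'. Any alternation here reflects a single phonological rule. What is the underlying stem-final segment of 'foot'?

The root 'foot' surfaces as [raroʃi] and [raroso], with a stem-final [ʃ] ~ [s] alternation.
But 'eye' keeps [ʃ] in both environments ([mevuʃi], [mevuʃo]), so there is no rule changing /ʃ/ to [s] before the DEF suffix.
The alternation reflects palatalization before a front vowel: /s/ becomes palato-alveolar [ʃ] before a front vowel. /s/ is underlying.

/s/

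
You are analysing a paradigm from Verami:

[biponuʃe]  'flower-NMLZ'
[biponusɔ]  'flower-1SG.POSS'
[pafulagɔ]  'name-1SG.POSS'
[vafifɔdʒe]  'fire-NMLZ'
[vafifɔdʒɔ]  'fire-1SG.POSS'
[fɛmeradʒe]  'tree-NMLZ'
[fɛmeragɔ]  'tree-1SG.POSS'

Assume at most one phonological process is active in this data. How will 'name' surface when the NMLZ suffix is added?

'tree' shows [dʒ] ~ [g] at the end of the stem ([fɛmeradʒe] vs [fɛmeragɔ]).
If /dʒ/ were underlying and a rule turned it into [g] before the 1SG.POSS suffix, 'fire' would also alternate; but it has [dʒ] in both [vafifɔdʒe] and [vafifɔdʒɔ].
The alternation reflects palatalization before a front vowel: /g/ and /s/ become palato-alveolar [dʒ] and [ʃ] before a front vowel. /g/ is underlying.
From [pafulagɔ] the stem 'name' is /pafulag/; before a front vowel this yields [pafuladʒe].

[pafuladʒe]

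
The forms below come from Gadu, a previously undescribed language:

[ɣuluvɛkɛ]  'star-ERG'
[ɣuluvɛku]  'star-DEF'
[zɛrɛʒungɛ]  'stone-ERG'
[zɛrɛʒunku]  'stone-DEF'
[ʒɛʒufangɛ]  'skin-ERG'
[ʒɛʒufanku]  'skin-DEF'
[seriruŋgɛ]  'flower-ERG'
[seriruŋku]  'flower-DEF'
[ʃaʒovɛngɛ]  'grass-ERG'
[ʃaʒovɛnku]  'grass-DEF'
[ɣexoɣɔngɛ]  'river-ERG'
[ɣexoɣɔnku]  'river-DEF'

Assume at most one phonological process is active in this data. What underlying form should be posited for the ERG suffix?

/-gɛ/

The ERG morpheme has two allomorphs, [-gɛ] and [-kɛ].
The DEF suffix, which begins with [k], is invariant after every stem; so [k] is not altered by any rule here.
So the underlying form is /-gɛ/, and voiced stops become voiceless after a vowel.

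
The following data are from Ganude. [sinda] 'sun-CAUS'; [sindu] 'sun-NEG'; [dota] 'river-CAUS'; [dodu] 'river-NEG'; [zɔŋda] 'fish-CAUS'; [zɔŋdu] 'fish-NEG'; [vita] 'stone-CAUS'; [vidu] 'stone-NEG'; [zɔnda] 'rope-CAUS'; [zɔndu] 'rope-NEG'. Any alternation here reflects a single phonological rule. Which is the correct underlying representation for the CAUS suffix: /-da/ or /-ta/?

/-ta/

The CAUS suffix surfaces as [-da] and [-ta], depending on the final segment of the stem.
By contrast the NEG suffix keeps its initial [d] throughout — that segment must be underlying.
So the underlying form is /-ta/, and voiceless stops become voiced after a nasal.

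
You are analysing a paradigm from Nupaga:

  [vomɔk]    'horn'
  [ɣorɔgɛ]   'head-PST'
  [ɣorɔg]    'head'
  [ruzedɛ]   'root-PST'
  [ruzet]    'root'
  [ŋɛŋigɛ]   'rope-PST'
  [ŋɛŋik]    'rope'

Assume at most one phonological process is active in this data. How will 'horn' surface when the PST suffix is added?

'rope' shows [g] ~ [k] at the end of the stem ([ŋɛŋigɛ] vs [ŋɛŋik]).
Compare 'head', with invariant [g] in [ɣorɔgɛ] and [ɣorɔg]: an analysis with underlying /g/ and a rule producing [k] in isolation would wrongly predict alternation here too.
Therefore /k/ is basic and [g] is derived by intervocalic voicing (voiceless stops become voiced between vowels).
The one attested form of 'horn', [vomɔk], shows underlying /vomɔk/. Applying the same rule between vowels gives [vomɔgɛ].

[vomɔgɛ]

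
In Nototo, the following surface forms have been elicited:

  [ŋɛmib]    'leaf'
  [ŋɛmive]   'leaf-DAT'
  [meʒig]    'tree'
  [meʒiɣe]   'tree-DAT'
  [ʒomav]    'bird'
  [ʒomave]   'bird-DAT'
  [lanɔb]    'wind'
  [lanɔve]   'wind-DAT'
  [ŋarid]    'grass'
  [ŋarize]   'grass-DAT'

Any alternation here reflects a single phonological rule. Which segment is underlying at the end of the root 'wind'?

/b/

In [lanɔb] and [lanɔve] the final segment of 'wind' alternates: [b] ~ [v].
Compare 'bird', with invariant [v] in [ʒomav] and [ʒomave]: an analysis with underlying /v/ and a rule producing [b] in isolation would wrongly predict alternation here too.
The underlying segment must be /b/; voiced stops become fricatives between vowels, yielding [v] there.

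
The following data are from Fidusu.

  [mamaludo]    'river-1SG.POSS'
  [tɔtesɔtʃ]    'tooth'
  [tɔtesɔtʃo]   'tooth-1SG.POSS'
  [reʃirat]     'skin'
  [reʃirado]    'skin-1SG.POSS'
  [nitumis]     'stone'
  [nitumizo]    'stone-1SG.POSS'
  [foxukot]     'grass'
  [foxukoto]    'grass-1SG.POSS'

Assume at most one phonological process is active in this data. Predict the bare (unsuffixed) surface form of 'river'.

[mamalut]

'skin' shows [t] ~ [d] at the end of the stem ([reʃirat] vs [reʃirado]).
The stem 'grass' ([foxukot], [foxukoto]) shows [t] unchanged in both environments, so [t] cannot be basic with [d] derived before the 1SG.POSS suffix.
Therefore /d/ is basic and [t] is derived by word-final obstruent devoicing (voiced obstruents become voiceless word-finally).
From [mamaludo] the stem 'river' is /mamalud/; word-finally this yields [mamalut].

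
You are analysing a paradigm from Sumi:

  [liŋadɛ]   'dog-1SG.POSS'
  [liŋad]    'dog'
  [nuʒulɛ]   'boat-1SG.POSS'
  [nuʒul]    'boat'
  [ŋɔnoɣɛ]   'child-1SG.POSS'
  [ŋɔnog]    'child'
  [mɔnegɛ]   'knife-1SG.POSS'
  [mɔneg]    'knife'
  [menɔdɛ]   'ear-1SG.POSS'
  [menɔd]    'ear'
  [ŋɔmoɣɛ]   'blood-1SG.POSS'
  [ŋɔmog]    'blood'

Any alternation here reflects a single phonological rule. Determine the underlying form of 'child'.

/ŋɔnoɣ/

The root 'child' surfaces as [ŋɔnoɣɛ] and [ŋɔnog], with a stem-final [ɣ] ~ [g] alternation.
The stem 'knife' ([mɔnegɛ], [mɔneg]) shows [g] unchanged in both environments, so [g] cannot be basic with [ɣ] derived before the 1SG.POSS suffix.
Therefore /ɣ/ is basic and [g] is derived by word-final hardening (voiced fricatives become stops word-finally).
The underlying form of 'child' is therefore /ŋɔnoɣ/.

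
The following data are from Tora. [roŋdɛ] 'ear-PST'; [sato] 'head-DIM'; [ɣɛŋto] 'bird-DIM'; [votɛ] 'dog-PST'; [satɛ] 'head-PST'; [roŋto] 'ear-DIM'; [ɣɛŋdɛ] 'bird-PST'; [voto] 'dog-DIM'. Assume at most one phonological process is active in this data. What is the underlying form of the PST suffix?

/-dɛ/

The PST morpheme has two allomorphs, [-dɛ] and [-tɛ].
The DIM suffix, which begins with [t], is invariant after every stem; so [t] is not altered by any rule here.
The PST suffix is therefore /-dɛ/ underlyingly, with post-vocalic devoicing: voiced stops become voiceless after a vowel.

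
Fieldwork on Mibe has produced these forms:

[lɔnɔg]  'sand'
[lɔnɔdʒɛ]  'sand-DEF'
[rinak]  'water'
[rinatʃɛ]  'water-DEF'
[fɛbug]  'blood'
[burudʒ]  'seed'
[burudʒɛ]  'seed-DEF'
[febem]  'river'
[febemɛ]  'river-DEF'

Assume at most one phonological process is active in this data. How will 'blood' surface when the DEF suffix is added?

The stem for 'sand' ends in [g] in [lɔnɔg] but [dʒ] in [lɔnɔdʒɛ].
The stem 'seed' ([burudʒ], [burudʒɛ]) shows [dʒ] unchanged in both environments, so [dʒ] cannot be basic with [g] derived in isolation.
Therefore /g/ is basic and [dʒ] is derived by palatalization before a front vowel (/k/ and /g/ become palato-alveolar [tʃ] and [dʒ] before a front vowel).
The one attested form of 'blood', [fɛbug], shows underlying /fɛbug/. Applying the same rule before a front vowel gives [fɛbudʒɛ].

[fɛbudʒɛ]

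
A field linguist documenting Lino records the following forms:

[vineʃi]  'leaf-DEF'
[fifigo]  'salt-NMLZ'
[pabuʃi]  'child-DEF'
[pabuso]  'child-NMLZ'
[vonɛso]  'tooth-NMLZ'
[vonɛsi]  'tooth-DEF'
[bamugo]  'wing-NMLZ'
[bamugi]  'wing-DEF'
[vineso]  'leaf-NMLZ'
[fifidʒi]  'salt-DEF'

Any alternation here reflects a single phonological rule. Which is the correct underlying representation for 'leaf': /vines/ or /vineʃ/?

The stem for 'leaf' ends in [s] in [vineso] but [ʃ] in [vineʃi].
If /s/ were underlying and a rule turned it into [ʃ] before the DEF suffix, 'tooth' would also alternate; but it has [s] in both [vonɛso] and [vonɛsi].
The underlying segment must be /ʃ/; palato-alveolar /dʒ/ and /ʃ/ become [g] and [s] when no front vowel follows, yielding [s] there.

/vineʃ/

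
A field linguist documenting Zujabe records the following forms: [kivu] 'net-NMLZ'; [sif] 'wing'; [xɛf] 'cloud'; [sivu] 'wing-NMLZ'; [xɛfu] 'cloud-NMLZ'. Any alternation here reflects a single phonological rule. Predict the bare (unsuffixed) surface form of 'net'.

The stem for 'wing' ends in [f] in [sif] but [v] in [sivu].
But 'cloud' keeps [f] in both environments ([xɛf], [xɛfu]), so there is no rule changing /f/ to [v] before the NMLZ suffix.
The underlying segment must be /v/; voiced obstruents become voiceless word-finally, yielding [f] there.
From [kivu] the stem 'net' is /kiv/; word-finally this yields [kif].

[kif]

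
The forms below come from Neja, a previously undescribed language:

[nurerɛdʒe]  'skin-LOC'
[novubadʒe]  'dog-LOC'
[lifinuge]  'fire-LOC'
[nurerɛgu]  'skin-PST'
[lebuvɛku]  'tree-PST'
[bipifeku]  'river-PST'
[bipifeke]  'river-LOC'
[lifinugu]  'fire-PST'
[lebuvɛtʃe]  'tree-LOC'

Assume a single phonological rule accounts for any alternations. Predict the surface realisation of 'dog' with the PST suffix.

'skin' shows [dʒ] ~ [g] at the end of the stem ([nurerɛdʒe] vs [nurerɛgu]).
If /g/ were underlying and a rule turned it into [dʒ] before the LOC suffix, 'fire' would also alternate; but it has [g] in both [lifinuge] and [lifinugu].
The underlying segment must be /dʒ/; palato-alveolar /tʃ/ and /dʒ/ become [k] and [g] when no front vowel follows, yielding [g] there.
From [novubadʒe] the stem 'dog' is /novubadʒ/; when no front vowel follows this yields [novubagu].

[novubagu]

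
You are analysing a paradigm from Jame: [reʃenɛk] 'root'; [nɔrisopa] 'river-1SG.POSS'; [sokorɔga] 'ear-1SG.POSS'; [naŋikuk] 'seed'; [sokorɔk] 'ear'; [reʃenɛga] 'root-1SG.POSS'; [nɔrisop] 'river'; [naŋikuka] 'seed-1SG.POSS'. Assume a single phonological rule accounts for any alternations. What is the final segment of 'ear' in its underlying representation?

In [sokorɔga] and [sokorɔk] the final segment of 'ear' alternates: [g] ~ [k].
If /k/ were underlying and a rule turned it into [g] before the 1SG.POSS suffix, 'seed' would also alternate; but it has [k] in both [naŋikuka] and [naŋikuk].
Therefore /g/ is basic and [k] is derived by word-final obstruent devoicing (voiced obstruents become voiceless word-finally).

/g/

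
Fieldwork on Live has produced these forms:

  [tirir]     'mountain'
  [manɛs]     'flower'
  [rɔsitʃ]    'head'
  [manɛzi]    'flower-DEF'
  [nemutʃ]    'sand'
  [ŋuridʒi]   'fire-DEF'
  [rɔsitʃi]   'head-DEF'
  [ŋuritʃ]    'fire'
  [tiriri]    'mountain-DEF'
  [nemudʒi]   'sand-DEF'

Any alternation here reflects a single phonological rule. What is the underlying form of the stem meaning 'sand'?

/nemudʒ/

The stem for 'sand' ends in [tʃ] in [nemutʃ] but [dʒ] in [nemudʒi].
But 'head' keeps [tʃ] in both environments ([rɔsitʃ], [rɔsitʃi]), so there is no rule changing /tʃ/ to [dʒ] before the DEF suffix.
So /dʒ/ is underlying, and a rule of word-final obstruent devoicing — voiced obstruents become voiceless word-finally — gives [tʃ].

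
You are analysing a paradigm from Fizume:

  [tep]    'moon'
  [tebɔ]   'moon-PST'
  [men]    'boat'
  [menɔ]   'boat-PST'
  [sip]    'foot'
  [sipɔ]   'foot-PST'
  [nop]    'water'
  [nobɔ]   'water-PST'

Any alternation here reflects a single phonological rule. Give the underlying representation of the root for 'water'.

In [nop] and [nobɔ] the final segment of 'water' alternates: [p] ~ [b].
Compare 'foot', with invariant [p] in [sip] and [sipɔ]: an analysis with underlying /p/ and a rule producing [b] before the PST suffix would wrongly predict alternation here too.
The alternation reflects word-final obstruent devoicing: voiced obstruents become voiceless word-finally. /b/ is underlying.
So 'water' = /nob/.

/nob/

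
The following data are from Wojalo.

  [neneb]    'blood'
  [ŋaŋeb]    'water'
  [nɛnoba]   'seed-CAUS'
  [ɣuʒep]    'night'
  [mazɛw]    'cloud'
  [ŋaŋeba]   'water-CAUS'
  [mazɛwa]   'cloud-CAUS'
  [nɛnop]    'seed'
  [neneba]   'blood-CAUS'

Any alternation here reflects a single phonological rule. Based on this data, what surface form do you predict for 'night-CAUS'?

In [nɛnop] and [nɛnoba] the final segment of 'seed' alternates: [p] ~ [b].
If /b/ were underlying and a rule turned it into [p] in isolation, 'blood' would also alternate; but it has [b] in both [neneb] and [neneba].
So /p/ is underlying, and a rule of intervocalic voicing — voiceless stops become voiced between vowels — gives [b].
The one attested form of 'night', [ɣuʒep], shows underlying /ɣuʒep/. Applying the same rule between vowels gives [ɣuʒeba].

[ɣuʒeba]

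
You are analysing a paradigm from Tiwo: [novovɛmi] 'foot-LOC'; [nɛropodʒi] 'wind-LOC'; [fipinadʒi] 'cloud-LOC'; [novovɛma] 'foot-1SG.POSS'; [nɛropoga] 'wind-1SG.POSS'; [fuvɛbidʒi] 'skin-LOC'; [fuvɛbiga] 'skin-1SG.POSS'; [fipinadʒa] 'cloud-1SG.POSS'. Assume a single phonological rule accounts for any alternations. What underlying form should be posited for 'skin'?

/fuvɛbig/

'skin' shows [g] ~ [dʒ] at the end of the stem ([fuvɛbiga] vs [fuvɛbidʒi]).
The stem 'cloud' ([fipinadʒa], [fipinadʒi]) shows [dʒ] unchanged in both environments, so [dʒ] cannot be basic with [g] derived before the 1SG.POSS suffix.
The underlying segment must be /g/; /g/ becomes palato-alveolar [dʒ] before a front vowel, yielding [dʒ] there.
The underlying form of 'skin' is therefore /fuvɛbig/.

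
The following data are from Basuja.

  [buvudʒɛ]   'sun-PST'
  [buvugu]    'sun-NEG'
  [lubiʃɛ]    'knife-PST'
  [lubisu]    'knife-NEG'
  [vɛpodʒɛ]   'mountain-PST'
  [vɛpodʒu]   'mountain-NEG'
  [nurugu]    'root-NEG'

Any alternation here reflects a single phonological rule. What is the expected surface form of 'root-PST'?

In [buvudʒɛ] and [buvugu] the final segment of 'sun' alternates: [dʒ] ~ [g].
But 'mountain' keeps [dʒ] in both environments ([vɛpodʒɛ], [vɛpodʒu]), so there is no rule changing /dʒ/ to [g] before the NEG suffix.
Therefore /g/ is basic and [dʒ] is derived by palatalization before a front vowel (/g/ and /s/ become palato-alveolar [dʒ] and [ʃ] before a front vowel).
The one attested form of 'root', [nurugu], shows underlying /nurug/. Applying the same rule before a front vowel gives [nurudʒɛ].

[nurudʒɛ]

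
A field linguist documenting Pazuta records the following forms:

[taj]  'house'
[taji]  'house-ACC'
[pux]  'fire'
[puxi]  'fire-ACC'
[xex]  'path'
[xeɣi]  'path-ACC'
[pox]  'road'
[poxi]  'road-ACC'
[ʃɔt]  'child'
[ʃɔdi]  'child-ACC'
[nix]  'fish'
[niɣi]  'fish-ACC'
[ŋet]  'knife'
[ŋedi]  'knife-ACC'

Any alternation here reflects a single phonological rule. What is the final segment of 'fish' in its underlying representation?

/ɣ/

'fish' shows [x] ~ [ɣ] at the end of the stem ([nix] vs [niɣi]).
Compare 'fire', with invariant [x] in [pux] and [puxi]: an analysis with underlying /x/ and a rule producing [ɣ] before the ACC suffix would wrongly predict alternation here too.
The underlying segment must be /ɣ/; voiced obstruents become voiceless word-finally, yielding [x] there.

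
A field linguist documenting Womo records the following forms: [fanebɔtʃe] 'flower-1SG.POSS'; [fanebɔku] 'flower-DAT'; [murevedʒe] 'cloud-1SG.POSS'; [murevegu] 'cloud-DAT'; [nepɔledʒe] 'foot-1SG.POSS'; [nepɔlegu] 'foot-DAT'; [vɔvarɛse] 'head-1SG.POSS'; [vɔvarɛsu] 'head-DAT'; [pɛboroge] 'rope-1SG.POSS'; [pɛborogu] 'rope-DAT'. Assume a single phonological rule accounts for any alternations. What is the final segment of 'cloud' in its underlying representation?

/dʒ/

In [murevedʒe] and [murevegu] the final segment of 'cloud' alternates: [dʒ] ~ [g].
The stem 'rope' ([pɛboroge], [pɛborogu]) shows [g] unchanged in both environments, so [g] cannot be basic with [dʒ] derived before the 1SG.POSS suffix.
So /dʒ/ is underlying, and a rule of depalatalization — palato-alveolar /tʃ/ and /dʒ/ become [k] and [g] when no front vowel follows — gives [g].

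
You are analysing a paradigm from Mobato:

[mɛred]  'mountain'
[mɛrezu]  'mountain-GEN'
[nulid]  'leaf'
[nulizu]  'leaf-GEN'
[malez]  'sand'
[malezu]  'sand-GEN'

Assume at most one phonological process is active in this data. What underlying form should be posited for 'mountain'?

In [mɛred] and [mɛrezu] the final segment of 'mountain' alternates: [d] ~ [z].
But 'sand' keeps [z] in both environments ([malez], [malezu]), so there is no rule changing /z/ to [d] in isolation.
The underlying segment must be /d/; voiced stops become fricatives between vowels, yielding [z] there.

/mɛred/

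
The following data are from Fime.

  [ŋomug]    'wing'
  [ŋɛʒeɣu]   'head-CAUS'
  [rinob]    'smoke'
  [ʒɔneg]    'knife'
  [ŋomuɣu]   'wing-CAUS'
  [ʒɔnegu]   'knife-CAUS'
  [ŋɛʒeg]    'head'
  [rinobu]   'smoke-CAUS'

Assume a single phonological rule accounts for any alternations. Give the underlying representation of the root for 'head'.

In [ŋɛʒeɣu] and [ŋɛʒeg] the final segment of 'head' alternates: [ɣ] ~ [g].
If /g/ were underlying and a rule turned it into [ɣ] before the CAUS suffix, 'knife' would also alternate; but it has [g] in both [ʒɔnegu] and [ʒɔneg].
The underlying segment must be /ɣ/; voiced fricatives become stops word-finally, yielding [g] there.
The underlying form of 'head' is therefore /ŋɛʒeɣ/.

/ŋɛʒeɣ/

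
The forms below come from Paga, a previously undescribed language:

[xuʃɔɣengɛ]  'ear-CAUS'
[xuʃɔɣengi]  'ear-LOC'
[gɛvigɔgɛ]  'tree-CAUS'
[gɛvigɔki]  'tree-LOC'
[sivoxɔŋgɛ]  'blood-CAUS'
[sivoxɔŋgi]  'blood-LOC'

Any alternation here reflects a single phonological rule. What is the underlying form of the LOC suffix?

/-ki/

The LOC suffix surfaces as [-gi] and [-ki], depending on the final segment of the stem.
The CAUS suffix, which begins with [g], is invariant after every stem; so [g] is not altered by any rule here.
The LOC suffix is therefore /-ki/ underlyingly, with post-nasal voicing: voiceless stops become voiced after a nasal.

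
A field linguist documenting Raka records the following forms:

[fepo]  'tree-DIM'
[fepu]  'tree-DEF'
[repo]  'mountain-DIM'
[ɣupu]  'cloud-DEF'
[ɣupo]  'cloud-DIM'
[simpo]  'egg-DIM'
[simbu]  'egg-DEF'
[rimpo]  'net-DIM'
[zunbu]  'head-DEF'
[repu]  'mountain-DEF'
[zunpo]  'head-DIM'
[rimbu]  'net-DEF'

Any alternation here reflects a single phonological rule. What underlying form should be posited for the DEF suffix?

The DEF morpheme has two allomorphs, [-bu] and [-pu].
The DIM suffix, which begins with [p], is invariant after every stem; so [p] is not altered by any rule here.
So the underlying form is /-bu/, and voiced stops become voiceless after a vowel.

/-bu/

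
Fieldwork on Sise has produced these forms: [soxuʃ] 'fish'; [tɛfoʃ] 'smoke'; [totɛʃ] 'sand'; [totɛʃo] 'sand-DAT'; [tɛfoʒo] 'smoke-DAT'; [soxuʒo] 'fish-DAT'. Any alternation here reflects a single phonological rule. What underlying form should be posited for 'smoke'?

/tɛfoʒ/

The root 'smoke' surfaces as [tɛfoʒo] and [tɛfoʃ], with a stem-final [ʒ] ~ [ʃ] alternation.
Compare 'sand', with invariant [ʃ] in [totɛʃo] and [totɛʃ]: an analysis with underlying /ʃ/ and a rule producing [ʒ] before the DAT suffix would wrongly predict alternation here too.
Therefore /ʒ/ is basic and [ʃ] is derived by word-final obstruent devoicing (voiced obstruents become voiceless word-finally).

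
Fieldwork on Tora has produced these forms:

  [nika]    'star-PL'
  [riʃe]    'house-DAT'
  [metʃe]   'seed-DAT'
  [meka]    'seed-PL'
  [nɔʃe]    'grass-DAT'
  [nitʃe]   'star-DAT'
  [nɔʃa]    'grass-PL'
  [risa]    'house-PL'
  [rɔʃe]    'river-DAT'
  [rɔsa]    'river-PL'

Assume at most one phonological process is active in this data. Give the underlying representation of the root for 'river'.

/rɔs/

The stem for 'river' ends in [ʃ] in [rɔʃe] but [s] in [rɔsa].
But 'grass' keeps [ʃ] in both environments ([nɔʃe], [nɔʃa]), so there is no rule changing /ʃ/ to [s] before the PL suffix.
The underlying segment must be /s/; /k/ and /s/ become palato-alveolar [tʃ] and [ʃ] before a front vowel, yielding [ʃ] there.
The underlying form of 'river' is therefore /rɔs/.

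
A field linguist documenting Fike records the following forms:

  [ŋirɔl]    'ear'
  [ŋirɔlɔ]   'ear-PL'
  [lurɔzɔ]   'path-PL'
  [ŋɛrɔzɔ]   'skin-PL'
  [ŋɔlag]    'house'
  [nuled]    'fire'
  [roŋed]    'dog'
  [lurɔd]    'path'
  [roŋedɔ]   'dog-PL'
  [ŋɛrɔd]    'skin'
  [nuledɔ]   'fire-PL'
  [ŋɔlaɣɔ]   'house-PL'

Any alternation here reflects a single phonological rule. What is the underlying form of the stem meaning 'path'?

/lurɔz/

The root 'path' surfaces as [lurɔzɔ] and [lurɔd], with a stem-final [z] ~ [d] alternation.
But 'fire' keeps [d] in both environments ([nuledɔ], [nuled]), so there is no rule changing /d/ to [z] before the PL suffix.
The alternation reflects word-final hardening: voiced fricatives become stops word-finally. /z/ is underlying.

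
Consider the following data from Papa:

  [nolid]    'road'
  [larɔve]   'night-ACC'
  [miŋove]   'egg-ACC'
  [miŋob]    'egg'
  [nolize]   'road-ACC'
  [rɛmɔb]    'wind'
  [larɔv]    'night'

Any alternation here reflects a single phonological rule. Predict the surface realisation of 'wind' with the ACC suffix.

The stem for 'egg' ends in [v] in [miŋove] but [b] in [miŋob].
If /v/ were underlying and a rule turned it into [b] in isolation, 'night' would also alternate; but it has [v] in both [larɔve] and [larɔv].
The underlying segment must be /b/; voiced stops become fricatives between vowels, yielding [v] there.
From [rɛmɔb] the stem 'wind' is /rɛmɔb/; between vowels this yields [rɛmɔve].

[rɛmɔve]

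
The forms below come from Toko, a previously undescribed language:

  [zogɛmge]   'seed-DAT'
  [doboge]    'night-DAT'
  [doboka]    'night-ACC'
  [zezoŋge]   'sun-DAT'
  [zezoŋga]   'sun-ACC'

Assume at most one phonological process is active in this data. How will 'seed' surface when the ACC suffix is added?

The ACC suffix surfaces as [-ga] and [-ka], depending on the final segment of the stem.
By contrast the DAT suffix keeps its initial [g] throughout — that segment must be underlying.
So the underlying form is /-ka/, and voiceless stops become voiced after a nasal.
After 'seed', which ends in a nasal, the suffix surfaces as [-ga], giving [zogɛmga].

[zogɛmga]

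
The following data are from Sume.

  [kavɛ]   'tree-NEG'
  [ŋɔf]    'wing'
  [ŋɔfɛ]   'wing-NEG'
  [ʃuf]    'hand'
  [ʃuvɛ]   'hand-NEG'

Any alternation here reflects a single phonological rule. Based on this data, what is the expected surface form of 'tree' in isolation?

[kaf]

The root 'hand' surfaces as [ʃuf] and [ʃuvɛ], with a stem-final [f] ~ [v] alternation.
Compare 'wing', with invariant [f] in [ŋɔf] and [ŋɔfɛ]: an analysis with underlying /f/ and a rule producing [v] before the NEG suffix would wrongly predict alternation here too.
So /v/ is underlying, and a rule of word-final obstruent devoicing — voiced obstruents become voiceless word-finally — gives [f].
From [kavɛ] the stem 'tree' is /kav/; word-finally this yields [kaf].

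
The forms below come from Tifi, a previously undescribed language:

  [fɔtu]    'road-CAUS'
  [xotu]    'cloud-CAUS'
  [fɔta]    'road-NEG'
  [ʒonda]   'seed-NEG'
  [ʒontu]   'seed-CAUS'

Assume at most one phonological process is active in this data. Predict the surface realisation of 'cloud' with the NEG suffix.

[xota]

The NEG suffix surfaces as [-da] and [-ta], depending on the final segment of the stem.
By contrast the CAUS suffix keeps its initial [t] throughout — that segment must be underlying.
So the underlying form is /-da/, and voiced stops become voiceless after a vowel.
After 'cloud', which ends in a vowel, the suffix surfaces as [-ta], giving [xota].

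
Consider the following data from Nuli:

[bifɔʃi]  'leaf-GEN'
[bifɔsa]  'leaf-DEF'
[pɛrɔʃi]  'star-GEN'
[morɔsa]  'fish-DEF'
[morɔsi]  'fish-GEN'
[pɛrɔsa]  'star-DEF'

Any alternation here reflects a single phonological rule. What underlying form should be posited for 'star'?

The stem for 'star' ends in [ʃ] in [pɛrɔʃi] but [s] in [pɛrɔsa].
If /s/ were underlying and a rule turned it into [ʃ] before the GEN suffix, 'fish' would also alternate; but it has [s] in both [morɔsi] and [morɔsa].
Therefore /ʃ/ is basic and [s] is derived by depalatalization (palato-alveolar /ʃ/ becomes [s] when no front vowel follows).

/pɛrɔʃ/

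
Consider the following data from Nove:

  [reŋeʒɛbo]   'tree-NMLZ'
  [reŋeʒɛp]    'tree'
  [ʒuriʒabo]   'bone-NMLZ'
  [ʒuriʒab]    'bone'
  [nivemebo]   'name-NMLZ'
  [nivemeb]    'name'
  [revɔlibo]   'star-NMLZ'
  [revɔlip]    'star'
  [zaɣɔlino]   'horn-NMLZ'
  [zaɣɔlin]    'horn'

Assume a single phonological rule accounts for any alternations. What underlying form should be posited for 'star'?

/revɔlip/

In [revɔlibo] and [revɔlip] the final segment of 'star' alternates: [b] ~ [p].
Compare 'name', with invariant [b] in [nivemebo] and [nivemeb]: an analysis with underlying /b/ and a rule producing [p] in isolation would wrongly predict alternation here too.
The alternation reflects intervocalic voicing: voiceless stops become voiced between vowels. /p/ is underlying.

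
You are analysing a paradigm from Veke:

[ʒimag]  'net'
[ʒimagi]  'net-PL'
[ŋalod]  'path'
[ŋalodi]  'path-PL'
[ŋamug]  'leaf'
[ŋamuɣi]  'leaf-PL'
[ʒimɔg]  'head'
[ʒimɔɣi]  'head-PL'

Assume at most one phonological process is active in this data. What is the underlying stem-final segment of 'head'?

/ɣ/

'head' shows [g] ~ [ɣ] at the end of the stem ([ʒimɔg] vs [ʒimɔɣi]).
The stem 'net' ([ʒimag], [ʒimagi]) shows [g] unchanged in both environments, so [g] cannot be basic with [ɣ] derived before the PL suffix.
The underlying segment must be /ɣ/; voiced fricatives become stops word-finally, yielding [g] there.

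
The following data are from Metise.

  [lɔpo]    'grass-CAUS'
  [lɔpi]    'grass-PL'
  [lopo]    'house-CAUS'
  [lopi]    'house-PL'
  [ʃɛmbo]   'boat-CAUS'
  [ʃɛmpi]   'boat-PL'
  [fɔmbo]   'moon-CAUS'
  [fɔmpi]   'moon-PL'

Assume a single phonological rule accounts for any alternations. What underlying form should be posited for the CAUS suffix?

The CAUS suffix surfaces as [-bo] and [-po], depending on the final segment of the stem.
The PL suffix, which begins with [p], is invariant after every stem; so [p] is not altered by any rule here.
The CAUS suffix is therefore /-bo/ underlyingly, with post-vocalic devoicing: voiced stops become voiceless after a vowel.

/-bo/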